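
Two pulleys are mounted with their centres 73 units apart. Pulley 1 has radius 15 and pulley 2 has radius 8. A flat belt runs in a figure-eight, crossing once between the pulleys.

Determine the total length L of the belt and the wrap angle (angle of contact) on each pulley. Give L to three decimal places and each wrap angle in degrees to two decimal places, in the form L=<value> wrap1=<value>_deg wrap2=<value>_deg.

L=225.565 wrap1=216.73_deg wrap2=216.73_deg

crossed belt: β = asin((r1+r2)/C) = asin(23/73) = 18.3649°
wrap1 = wrap2 = π + 2β = 216.7299°
tangent length = C·cosβ = 69.2820
L = (r1+r2)·wrap + 2·C·cosβ = 23·3.7827 + 2·69.2820 = 225.5650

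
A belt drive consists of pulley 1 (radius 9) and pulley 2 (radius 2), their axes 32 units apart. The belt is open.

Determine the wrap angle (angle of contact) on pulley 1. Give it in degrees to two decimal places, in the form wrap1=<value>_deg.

wrap1=205.27_deg

open belt: β = asin((r2−r1)/C) = asin(-7/32) = -12.6356°
wrap1 = π − 2β = 205.2713°
wrap2 = π + 2β = 154.7287°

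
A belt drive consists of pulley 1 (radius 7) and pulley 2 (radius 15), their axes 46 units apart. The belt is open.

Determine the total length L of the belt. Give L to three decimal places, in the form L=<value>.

L=162.510

open belt: β = asin((r2−r1)/C) = asin(8/46) = 10.0154°
wrap1 = π − 2β = 159.9692°
wrap2 = π + 2β = 200.0308°
tangent length = C·cosβ = 45.2990
L = r1·wrap1 + r2·wrap2 + 2·C·cosβ = 7·2.7920 + 15·3.4912 + 2·45.2990 = 162.5099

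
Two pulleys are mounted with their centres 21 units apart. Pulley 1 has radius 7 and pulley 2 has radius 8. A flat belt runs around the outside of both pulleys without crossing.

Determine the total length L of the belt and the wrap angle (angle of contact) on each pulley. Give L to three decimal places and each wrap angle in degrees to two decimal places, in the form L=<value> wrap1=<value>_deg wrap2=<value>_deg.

open belt: β = asin((r2−r1)/C) = asin(1/21) = 2.7294°
wrap1 = π − 2β = 174.5412°
wrap2 = π + 2β = 185.4588°
tangent length = C·cosβ = 20.9762
L = r1·wrap1 + r2·wrap2 + 2·C·cosβ = 7·3.0463 + 8·3.2369 + 2·20.9762 = 89.1715

L=89.172 wrap1=174.54_deg wrap2=185.46_deg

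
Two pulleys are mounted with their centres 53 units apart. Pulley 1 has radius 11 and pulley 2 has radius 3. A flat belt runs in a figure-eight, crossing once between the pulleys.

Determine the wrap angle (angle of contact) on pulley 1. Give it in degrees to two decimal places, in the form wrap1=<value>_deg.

wrap1=210.63_deg

crossed belt: β = asin((r1+r2)/C) = asin(14/53) = 15.3165°
wrap1 = wrap2 = π + 2β = 210.6330°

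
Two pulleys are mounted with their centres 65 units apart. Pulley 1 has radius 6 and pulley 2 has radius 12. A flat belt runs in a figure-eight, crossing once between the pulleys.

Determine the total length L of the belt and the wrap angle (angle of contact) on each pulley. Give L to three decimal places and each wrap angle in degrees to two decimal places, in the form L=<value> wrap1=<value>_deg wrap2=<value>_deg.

L=191.566 wrap1=212.15_deg wrap2=212.15_deg

crossed belt: β = asin((r1+r2)/C) = asin(18/65) = 16.0766°
wrap1 = wrap2 = π + 2β = 212.1533°
tangent length = C·cosβ = 62.4580
L = (r1+r2)·wrap + 2·C·cosβ = 18·3.7028 + 2·62.4580 = 191.5659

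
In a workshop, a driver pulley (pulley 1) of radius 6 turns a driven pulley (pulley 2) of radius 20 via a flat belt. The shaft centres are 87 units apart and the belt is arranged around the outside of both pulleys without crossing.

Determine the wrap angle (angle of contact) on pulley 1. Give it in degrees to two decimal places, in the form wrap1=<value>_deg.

open belt: β = asin((r2−r1)/C) = asin(14/87) = 9.2603°
wrap1 = π − 2β = 161.4795°
wrap2 = π + 2β = 198.5205°

wrap1=161.48_deg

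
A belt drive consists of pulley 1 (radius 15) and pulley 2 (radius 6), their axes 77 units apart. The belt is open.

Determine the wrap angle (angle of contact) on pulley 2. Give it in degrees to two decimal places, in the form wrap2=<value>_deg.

open belt: β = asin((r2−r1)/C) = asin(-9/77) = -6.7123°
wrap1 = π − 2β = 193.4245°
wrap2 = π + 2β = 166.5755°

wrap2=166.58_deg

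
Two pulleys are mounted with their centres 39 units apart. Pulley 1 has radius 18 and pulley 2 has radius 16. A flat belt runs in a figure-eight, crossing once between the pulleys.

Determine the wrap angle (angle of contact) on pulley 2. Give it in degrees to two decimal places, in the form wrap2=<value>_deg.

wrap2=301.34_deg

crossed belt: β = asin((r1+r2)/C) = asin(34/39) = 60.6679°
wrap1 = wrap2 = π + 2β = 301.3358°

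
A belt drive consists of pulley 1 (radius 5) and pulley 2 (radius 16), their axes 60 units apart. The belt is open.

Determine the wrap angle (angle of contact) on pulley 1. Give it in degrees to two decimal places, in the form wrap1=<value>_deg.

open belt: β = asin((r2−r1)/C) = asin(11/60) = 10.5640°
wrap1 = π − 2β = 158.8720°
wrap2 = π + 2β = 201.1280°

wrap1=158.87_deg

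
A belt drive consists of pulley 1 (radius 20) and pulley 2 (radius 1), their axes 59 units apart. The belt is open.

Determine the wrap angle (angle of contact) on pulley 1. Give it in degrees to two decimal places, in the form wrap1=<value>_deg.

open belt: β = asin((r2−r1)/C) = asin(-19/59) = -18.7860°
wrap1 = π − 2β = 217.5719°
wrap2 = π + 2β = 142.4281°

wrap1=217.57_deg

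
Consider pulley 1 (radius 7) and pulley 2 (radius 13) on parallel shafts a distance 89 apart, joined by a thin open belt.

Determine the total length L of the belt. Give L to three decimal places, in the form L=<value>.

L=241.237

open belt: β = asin((r2−r1)/C) = asin(6/89) = 3.8656°
wrap1 = π − 2β = 172.2689°
wrap2 = π + 2β = 187.7311°
tangent length = C·cosβ = 88.7975
L = r1·wrap1 + r2·wrap2 + 2·C·cosβ = 7·3.0067 + 13·3.2765 + 2·88.7975 = 241.2365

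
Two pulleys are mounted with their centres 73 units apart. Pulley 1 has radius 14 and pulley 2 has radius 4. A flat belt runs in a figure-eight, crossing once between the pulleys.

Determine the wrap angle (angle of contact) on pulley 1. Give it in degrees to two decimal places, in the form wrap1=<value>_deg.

wrap1=208.55_deg

crossed belt: β = asin((r1+r2)/C) = asin(18/73) = 14.2750°
wrap1 = wrap2 = π + 2β = 208.5499°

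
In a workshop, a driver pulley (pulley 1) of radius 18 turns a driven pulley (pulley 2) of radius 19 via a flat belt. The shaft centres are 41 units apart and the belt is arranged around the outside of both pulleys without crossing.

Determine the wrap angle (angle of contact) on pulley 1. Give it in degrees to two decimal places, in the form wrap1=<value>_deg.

open belt: β = asin((r2−r1)/C) = asin(1/41) = 1.3976°
wrap1 = π − 2β = 177.2048°
wrap2 = π + 2β = 182.7952°

wrap1=177.20_deg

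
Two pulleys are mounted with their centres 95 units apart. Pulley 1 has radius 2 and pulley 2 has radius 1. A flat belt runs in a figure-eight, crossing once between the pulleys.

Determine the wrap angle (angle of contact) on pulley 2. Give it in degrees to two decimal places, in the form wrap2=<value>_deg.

wrap2=183.62_deg

crossed belt: β = asin((r1+r2)/C) = asin(3/95) = 1.8096°
wrap1 = wrap2 = π + 2β = 183.6193°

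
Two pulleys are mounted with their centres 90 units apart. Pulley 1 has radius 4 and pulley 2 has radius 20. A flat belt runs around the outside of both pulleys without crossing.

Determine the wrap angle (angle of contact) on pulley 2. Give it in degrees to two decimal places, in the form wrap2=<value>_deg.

open belt: β = asin((r2−r1)/C) = asin(16/90) = 10.2403°
wrap1 = π − 2β = 159.5193°
wrap2 = π + 2β = 200.4807°

wrap2=200.48_deg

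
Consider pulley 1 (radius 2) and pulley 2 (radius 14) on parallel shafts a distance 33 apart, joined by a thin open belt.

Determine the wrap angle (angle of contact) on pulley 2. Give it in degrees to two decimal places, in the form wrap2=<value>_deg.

open belt: β = asin((r2−r1)/C) = asin(12/33) = 21.3237°
wrap1 = π − 2β = 137.3526°
wrap2 = π + 2β = 222.6474°

wrap2=222.65_deg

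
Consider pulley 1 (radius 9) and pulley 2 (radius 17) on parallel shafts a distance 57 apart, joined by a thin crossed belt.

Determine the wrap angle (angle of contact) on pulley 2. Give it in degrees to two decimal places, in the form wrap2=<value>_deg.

crossed belt: β = asin((r1+r2)/C) = asin(26/57) = 27.1383°
wrap1 = wrap2 = π + 2β = 234.2767°

wrap2=234.28_deg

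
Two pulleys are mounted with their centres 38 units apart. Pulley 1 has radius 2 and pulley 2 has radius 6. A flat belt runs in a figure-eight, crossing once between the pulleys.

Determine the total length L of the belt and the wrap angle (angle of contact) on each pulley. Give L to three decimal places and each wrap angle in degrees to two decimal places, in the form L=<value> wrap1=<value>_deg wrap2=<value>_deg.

L=102.823 wrap1=204.31_deg wrap2=204.31_deg

crossed belt: β = asin((r1+r2)/C) = asin(8/38) = 12.1532°
wrap1 = wrap2 = π + 2β = 204.3064°
tangent length = C·cosβ = 37.1484
L = (r1+r2)·wrap + 2·C·cosβ = 8·3.5658 + 2·37.1484 = 102.8233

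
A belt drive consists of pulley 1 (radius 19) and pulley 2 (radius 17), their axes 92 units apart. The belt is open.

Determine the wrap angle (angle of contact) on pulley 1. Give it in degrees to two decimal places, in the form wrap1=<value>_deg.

open belt: β = asin((r2−r1)/C) = asin(-2/92) = -1.2457°
wrap1 = π − 2β = 182.4913°
wrap2 = π + 2β = 177.5087°

wrap1=182.49_deg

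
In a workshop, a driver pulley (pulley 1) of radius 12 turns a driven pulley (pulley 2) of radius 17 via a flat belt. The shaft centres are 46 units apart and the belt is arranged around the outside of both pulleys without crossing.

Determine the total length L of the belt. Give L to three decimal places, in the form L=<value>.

L=183.650

open belt: β = asin((r2−r1)/C) = asin(5/46) = 6.2401°
wrap1 = π − 2β = 167.5197°
wrap2 = π + 2β = 192.4803°
tangent length = C·cosβ = 45.7275
L = r1·wrap1 + r2·wrap2 + 2·C·cosβ = 12·2.9238 + 17·3.3594 + 2·45.7275 = 183.6502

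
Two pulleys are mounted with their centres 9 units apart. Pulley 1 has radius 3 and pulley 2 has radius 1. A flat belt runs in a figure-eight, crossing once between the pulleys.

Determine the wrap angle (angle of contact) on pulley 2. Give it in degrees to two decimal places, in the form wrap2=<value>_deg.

crossed belt: β = asin((r1+r2)/C) = asin(4/9) = 26.3878°
wrap1 = wrap2 = π + 2β = 232.7756°

wrap2=232.78_deg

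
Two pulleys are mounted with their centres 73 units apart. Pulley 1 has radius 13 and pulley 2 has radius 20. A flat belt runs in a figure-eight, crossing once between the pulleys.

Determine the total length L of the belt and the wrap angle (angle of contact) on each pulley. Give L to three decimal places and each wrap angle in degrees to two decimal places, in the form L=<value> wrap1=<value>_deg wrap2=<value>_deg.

L=264.862 wrap1=233.75_deg wrap2=233.75_deg

crossed belt: β = asin((r1+r2)/C) = asin(33/73) = 26.8756°
wrap1 = wrap2 = π + 2β = 233.7512°
tangent length = C·cosβ = 65.1153
L = (r1+r2)·wrap + 2·C·cosβ = 33·4.0797 + 2·65.1153 = 264.8616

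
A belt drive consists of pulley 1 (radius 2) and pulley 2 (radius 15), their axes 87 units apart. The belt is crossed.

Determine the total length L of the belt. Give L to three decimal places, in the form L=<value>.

L=230.740

crossed belt: β = asin((r1+r2)/C) = asin(17/87) = 11.2682°
wrap1 = wrap2 = π + 2β = 202.5365°
tangent length = C·cosβ = 85.3229
L = (r1+r2)·wrap + 2·C·cosβ = 17·3.5349 + 2·85.3229 = 230.7396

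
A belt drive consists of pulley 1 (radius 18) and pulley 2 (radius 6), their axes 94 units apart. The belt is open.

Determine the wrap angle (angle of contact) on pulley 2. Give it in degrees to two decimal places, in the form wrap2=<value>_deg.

wrap2=165.33_deg

open belt: β = asin((r2−r1)/C) = asin(-12/94) = -7.3344°
wrap1 = π − 2β = 194.6687°
wrap2 = π + 2β = 165.3313°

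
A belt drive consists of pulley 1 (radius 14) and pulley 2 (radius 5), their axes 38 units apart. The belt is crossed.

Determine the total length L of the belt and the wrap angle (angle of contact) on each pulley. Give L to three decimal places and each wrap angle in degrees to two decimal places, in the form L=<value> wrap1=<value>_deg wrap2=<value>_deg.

crossed belt: β = asin((r1+r2)/C) = asin(19/38) = 30.0000°
wrap1 = wrap2 = π + 2β = 240.0000°
tangent length = C·cosβ = 32.9090
L = (r1+r2)·wrap + 2·C·cosβ = 19·4.1888 + 2·32.9090 = 145.4049

L=145.405 wrap1=240.00_deg wrap2=240.00_deg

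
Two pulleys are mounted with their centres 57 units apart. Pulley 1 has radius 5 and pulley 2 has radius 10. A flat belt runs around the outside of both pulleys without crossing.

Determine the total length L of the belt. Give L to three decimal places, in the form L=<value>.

L=161.563

open belt: β = asin((r2−r1)/C) = asin(5/57) = 5.0324°
wrap1 = π − 2β = 169.9352°
wrap2 = π + 2β = 190.0648°
tangent length = C·cosβ = 56.7803
L = r1·wrap1 + r2·wrap2 + 2·C·cosβ = 5·2.9659 + 10·3.3173 + 2·56.7803 = 161.5628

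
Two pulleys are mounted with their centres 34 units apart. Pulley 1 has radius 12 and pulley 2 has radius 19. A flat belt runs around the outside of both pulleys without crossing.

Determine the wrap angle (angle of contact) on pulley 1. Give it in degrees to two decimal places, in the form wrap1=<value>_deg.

open belt: β = asin((r2−r1)/C) = asin(7/34) = 11.8812°
wrap1 = π − 2β = 156.2377°
wrap2 = π + 2β = 203.7623°

wrap1=156.24_deg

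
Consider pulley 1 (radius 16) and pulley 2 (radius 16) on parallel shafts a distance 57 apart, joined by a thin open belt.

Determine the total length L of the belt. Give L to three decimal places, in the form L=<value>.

open belt: β = asin((r2−r1)/C) = asin(0/57) = 0.0000°
wrap1 = π − 2β = 180.0000°
wrap2 = π + 2β = 180.0000°
tangent length = C·cosβ = 57.0000
L = r1·wrap1 + r2·wrap2 + 2·C·cosβ = 16·3.1416 + 16·3.1416 + 2·57.0000 = 214.5310

L=214.531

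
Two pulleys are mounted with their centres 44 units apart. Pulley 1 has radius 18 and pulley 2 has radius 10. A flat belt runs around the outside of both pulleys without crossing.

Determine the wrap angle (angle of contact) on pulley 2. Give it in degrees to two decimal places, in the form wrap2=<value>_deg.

wrap2=159.05_deg

open belt: β = asin((r2−r1)/C) = asin(-8/44) = -10.4757°
wrap1 = π − 2β = 200.9514°
wrap2 = π + 2β = 159.0486°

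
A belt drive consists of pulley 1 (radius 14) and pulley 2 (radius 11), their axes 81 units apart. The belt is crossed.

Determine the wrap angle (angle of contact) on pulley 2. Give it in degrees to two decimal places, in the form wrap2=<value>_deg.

wrap2=215.95_deg

crossed belt: β = asin((r1+r2)/C) = asin(25/81) = 17.9774°
wrap1 = wrap2 = π + 2β = 215.9548°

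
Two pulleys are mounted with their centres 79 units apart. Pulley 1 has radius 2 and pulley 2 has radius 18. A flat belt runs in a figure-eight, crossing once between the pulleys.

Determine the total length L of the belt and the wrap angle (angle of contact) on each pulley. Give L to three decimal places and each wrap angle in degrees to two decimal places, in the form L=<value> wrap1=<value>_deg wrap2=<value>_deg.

crossed belt: β = asin((r1+r2)/C) = asin(20/79) = 14.6649°
wrap1 = wrap2 = π + 2β = 209.3297°
tangent length = C·cosβ = 76.4264
L = (r1+r2)·wrap + 2·C·cosβ = 20·3.6535 + 2·76.4264 = 225.9227

L=225.923 wrap1=209.33_deg wrap2=209.33_deg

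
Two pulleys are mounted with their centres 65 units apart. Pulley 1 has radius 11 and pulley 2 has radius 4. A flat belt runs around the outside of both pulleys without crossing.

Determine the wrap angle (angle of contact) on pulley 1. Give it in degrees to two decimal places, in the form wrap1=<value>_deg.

wrap1=192.36_deg

open belt: β = asin((r2−r1)/C) = asin(-7/65) = -6.1823°
wrap1 = π − 2β = 192.3646°
wrap2 = π + 2β = 167.6354°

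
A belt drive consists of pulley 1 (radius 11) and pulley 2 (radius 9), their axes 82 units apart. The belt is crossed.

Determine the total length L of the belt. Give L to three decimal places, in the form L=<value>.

L=231.735

crossed belt: β = asin((r1+r2)/C) = asin(20/82) = 14.1170°
wrap1 = wrap2 = π + 2β = 208.2340°
tangent length = C·cosβ = 79.5236
L = (r1+r2)·wrap + 2·C·cosβ = 20·3.6344 + 2·79.5236 = 231.7345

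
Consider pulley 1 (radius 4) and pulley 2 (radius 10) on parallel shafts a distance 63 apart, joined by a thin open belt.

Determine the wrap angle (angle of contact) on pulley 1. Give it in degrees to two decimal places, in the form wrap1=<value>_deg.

wrap1=169.07_deg

open belt: β = asin((r2−r1)/C) = asin(6/63) = 5.4650°
wrap1 = π − 2β = 169.0700°
wrap2 = π + 2β = 190.9300°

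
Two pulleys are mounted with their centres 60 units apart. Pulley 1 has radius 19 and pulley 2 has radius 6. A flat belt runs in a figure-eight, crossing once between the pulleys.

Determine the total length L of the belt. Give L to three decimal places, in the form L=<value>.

crossed belt: β = asin((r1+r2)/C) = asin(25/60) = 24.6243°
wrap1 = wrap2 = π + 2β = 229.2486°
tangent length = C·cosβ = 54.5436
L = (r1+r2)·wrap + 2·C·cosβ = 25·4.0011 + 2·54.5436 = 209.1157

L=209.116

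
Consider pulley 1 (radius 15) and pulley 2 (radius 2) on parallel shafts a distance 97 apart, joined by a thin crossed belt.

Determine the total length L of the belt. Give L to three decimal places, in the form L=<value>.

crossed belt: β = asin((r1+r2)/C) = asin(17/97) = 10.0937°
wrap1 = wrap2 = π + 2β = 200.1873°
tangent length = C·cosβ = 95.4987
L = (r1+r2)·wrap + 2·C·cosβ = 17·3.4939 + 2·95.4987 = 250.3942

L=250.394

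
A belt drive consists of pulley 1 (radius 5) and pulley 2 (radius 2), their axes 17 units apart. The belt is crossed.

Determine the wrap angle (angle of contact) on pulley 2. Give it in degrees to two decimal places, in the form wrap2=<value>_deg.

crossed belt: β = asin((r1+r2)/C) = asin(7/17) = 24.3157°
wrap1 = wrap2 = π + 2β = 228.6315°

wrap2=228.63_deg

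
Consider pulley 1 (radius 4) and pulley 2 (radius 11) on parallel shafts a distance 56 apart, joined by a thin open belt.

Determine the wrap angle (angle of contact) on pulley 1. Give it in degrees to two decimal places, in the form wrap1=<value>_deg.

open belt: β = asin((r2−r1)/C) = asin(7/56) = 7.1808°
wrap1 = π − 2β = 165.6385°
wrap2 = π + 2β = 194.3615°

wrap1=165.64_deg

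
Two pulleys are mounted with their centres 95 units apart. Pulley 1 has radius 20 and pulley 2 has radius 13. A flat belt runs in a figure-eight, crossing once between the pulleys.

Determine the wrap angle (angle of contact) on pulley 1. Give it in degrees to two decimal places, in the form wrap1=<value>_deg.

wrap1=220.65_deg

crossed belt: β = asin((r1+r2)/C) = asin(33/95) = 20.3264°
wrap1 = wrap2 = π + 2β = 220.6529°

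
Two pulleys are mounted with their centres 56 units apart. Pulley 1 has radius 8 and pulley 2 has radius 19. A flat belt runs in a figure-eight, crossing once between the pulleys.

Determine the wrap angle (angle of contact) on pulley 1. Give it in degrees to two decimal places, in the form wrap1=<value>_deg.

wrap1=237.65_deg

crossed belt: β = asin((r1+r2)/C) = asin(27/56) = 28.8254°
wrap1 = wrap2 = π + 2β = 237.6509°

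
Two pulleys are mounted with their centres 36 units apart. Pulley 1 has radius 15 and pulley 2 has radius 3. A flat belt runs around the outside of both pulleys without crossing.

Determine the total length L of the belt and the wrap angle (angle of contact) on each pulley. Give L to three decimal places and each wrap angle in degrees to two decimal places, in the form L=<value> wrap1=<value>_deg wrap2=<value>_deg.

open belt: β = asin((r2−r1)/C) = asin(-12/36) = -19.4712°
wrap1 = π − 2β = 218.9424°
wrap2 = π + 2β = 141.0576°
tangent length = C·cosβ = 33.9411
L = r1·wrap1 + r2·wrap2 + 2·C·cosβ = 15·3.8213 + 3·2.4619 + 2·33.9411 = 132.5870

L=132.587 wrap1=218.94_deg wrap2=141.06_deg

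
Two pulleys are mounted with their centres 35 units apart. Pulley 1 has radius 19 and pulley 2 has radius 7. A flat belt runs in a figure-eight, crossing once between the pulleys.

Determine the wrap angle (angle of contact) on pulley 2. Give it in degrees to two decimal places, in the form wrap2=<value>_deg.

wrap2=275.95_deg

crossed belt: β = asin((r1+r2)/C) = asin(26/35) = 47.9754°
wrap1 = wrap2 = π + 2β = 275.9507°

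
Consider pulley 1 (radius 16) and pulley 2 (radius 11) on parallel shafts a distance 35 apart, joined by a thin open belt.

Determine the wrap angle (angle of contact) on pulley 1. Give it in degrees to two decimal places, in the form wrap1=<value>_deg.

wrap1=196.43_deg

open belt: β = asin((r2−r1)/C) = asin(-5/35) = -8.2132°
wrap1 = π − 2β = 196.4264°
wrap2 = π + 2β = 163.5736°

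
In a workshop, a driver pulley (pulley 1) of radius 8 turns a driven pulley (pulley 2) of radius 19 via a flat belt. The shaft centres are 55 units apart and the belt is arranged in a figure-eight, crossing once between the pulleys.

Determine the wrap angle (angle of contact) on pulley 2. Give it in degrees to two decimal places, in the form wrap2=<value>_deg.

crossed belt: β = asin((r1+r2)/C) = asin(27/55) = 29.4004°
wrap1 = wrap2 = π + 2β = 238.8007°

wrap2=238.80_deg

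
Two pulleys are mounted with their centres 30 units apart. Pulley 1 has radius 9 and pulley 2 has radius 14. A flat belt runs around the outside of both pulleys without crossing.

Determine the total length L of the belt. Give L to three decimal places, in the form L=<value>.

L=133.092

open belt: β = asin((r2−r1)/C) = asin(5/30) = 9.5941°
wrap1 = π − 2β = 160.8119°
wrap2 = π + 2β = 199.1881°
tangent length = C·cosβ = 29.5804
L = r1·wrap1 + r2·wrap2 + 2·C·cosβ = 9·2.8067 + 14·3.4765 + 2·29.5804 = 133.0919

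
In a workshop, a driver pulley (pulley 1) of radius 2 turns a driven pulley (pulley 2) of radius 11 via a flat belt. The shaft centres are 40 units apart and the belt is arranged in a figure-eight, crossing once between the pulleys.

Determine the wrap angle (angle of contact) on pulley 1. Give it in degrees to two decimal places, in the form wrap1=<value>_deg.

crossed belt: β = asin((r1+r2)/C) = asin(13/40) = 18.9656°
wrap1 = wrap2 = π + 2β = 217.9311°

wrap1=217.93_deg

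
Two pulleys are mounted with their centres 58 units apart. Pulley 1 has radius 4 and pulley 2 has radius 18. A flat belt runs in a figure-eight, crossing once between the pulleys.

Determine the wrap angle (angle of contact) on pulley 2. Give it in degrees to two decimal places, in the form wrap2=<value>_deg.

wrap2=224.58_deg

crossed belt: β = asin((r1+r2)/C) = asin(22/58) = 22.2910°
wrap1 = wrap2 = π + 2β = 224.5819°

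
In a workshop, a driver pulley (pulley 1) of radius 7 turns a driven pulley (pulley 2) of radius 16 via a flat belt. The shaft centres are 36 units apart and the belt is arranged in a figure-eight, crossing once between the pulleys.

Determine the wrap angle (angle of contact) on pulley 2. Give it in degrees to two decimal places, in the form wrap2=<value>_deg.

wrap2=259.42_deg

crossed belt: β = asin((r1+r2)/C) = asin(23/36) = 39.7090°
wrap1 = wrap2 = π + 2β = 259.4180°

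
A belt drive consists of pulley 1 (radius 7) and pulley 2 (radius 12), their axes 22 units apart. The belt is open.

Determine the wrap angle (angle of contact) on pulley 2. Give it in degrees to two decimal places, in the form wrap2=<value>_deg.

wrap2=206.27_deg

open belt: β = asin((r2−r1)/C) = asin(5/22) = 13.1366°
wrap1 = π − 2β = 153.7269°
wrap2 = π + 2β = 206.2731°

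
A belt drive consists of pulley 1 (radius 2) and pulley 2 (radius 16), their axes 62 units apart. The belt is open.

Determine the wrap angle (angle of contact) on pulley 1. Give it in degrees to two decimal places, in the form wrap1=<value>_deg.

wrap1=153.90_deg

open belt: β = asin((r2−r1)/C) = asin(14/62) = 13.0503°
wrap1 = π − 2β = 153.8994°
wrap2 = π + 2β = 206.1006°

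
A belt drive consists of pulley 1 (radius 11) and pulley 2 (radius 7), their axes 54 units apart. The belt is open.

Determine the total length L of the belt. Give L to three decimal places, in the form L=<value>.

open belt: β = asin((r2−r1)/C) = asin(-4/54) = -4.2480°
wrap1 = π − 2β = 188.4960°
wrap2 = π + 2β = 171.5040°
tangent length = C·cosβ = 53.8516
L = r1·wrap1 + r2·wrap2 + 2·C·cosβ = 11·3.2899 + 7·2.9933 + 2·53.8516 = 164.8451

L=164.845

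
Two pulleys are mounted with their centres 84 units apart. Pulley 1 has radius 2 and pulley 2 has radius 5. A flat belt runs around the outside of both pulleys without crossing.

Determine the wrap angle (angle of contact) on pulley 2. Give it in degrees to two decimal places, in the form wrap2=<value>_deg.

open belt: β = asin((r2−r1)/C) = asin(3/84) = 2.0467°
wrap1 = π − 2β = 175.9066°
wrap2 = π + 2β = 184.0934°

wrap2=184.09_deg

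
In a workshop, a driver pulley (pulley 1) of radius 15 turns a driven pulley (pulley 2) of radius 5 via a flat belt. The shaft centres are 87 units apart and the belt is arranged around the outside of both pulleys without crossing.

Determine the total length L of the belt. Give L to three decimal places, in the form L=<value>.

L=237.983

open belt: β = asin((r2−r1)/C) = asin(-10/87) = -6.6003°
wrap1 = π − 2β = 193.2006°
wrap2 = π + 2β = 166.7994°
tangent length = C·cosβ = 86.4234
L = r1·wrap1 + r2·wrap2 + 2·C·cosβ = 15·3.3720 + 5·2.9112 + 2·86.4234 = 237.9825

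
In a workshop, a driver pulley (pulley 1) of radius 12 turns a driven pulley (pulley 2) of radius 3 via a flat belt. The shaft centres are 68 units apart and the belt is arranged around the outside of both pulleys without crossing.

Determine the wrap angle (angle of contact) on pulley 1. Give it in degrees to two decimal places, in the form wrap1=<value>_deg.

wrap1=195.21_deg

open belt: β = asin((r2−r1)/C) = asin(-9/68) = -7.6056°
wrap1 = π − 2β = 195.2112°
wrap2 = π + 2β = 164.7888°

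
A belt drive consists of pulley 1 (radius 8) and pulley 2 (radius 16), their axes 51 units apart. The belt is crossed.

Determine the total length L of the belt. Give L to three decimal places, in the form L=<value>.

crossed belt: β = asin((r1+r2)/C) = asin(24/51) = 28.0725°
wrap1 = wrap2 = π + 2β = 236.1450°
tangent length = C·cosβ = 45.0000
L = (r1+r2)·wrap + 2·C·cosβ = 24·4.1215 + 2·45.0000 = 188.9162

L=188.916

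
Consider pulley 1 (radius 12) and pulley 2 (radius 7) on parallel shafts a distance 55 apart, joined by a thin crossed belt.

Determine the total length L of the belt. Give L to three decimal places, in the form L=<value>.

L=176.322

crossed belt: β = asin((r1+r2)/C) = asin(19/55) = 20.2095°
wrap1 = wrap2 = π + 2β = 220.4191°
tangent length = C·cosβ = 51.6140
L = (r1+r2)·wrap + 2·C·cosβ = 19·3.8470 + 2·51.6140 = 176.3216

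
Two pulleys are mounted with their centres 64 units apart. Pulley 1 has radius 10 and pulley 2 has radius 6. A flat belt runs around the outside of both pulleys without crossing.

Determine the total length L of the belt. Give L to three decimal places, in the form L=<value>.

L=178.516

open belt: β = asin((r2−r1)/C) = asin(-4/64) = -3.5833°
wrap1 = π − 2β = 187.1666°
wrap2 = π + 2β = 172.8334°
tangent length = C·cosβ = 63.8749
L = r1·wrap1 + r2·wrap2 + 2·C·cosβ = 10·3.2667 + 6·3.0165 + 2·63.8749 = 178.5156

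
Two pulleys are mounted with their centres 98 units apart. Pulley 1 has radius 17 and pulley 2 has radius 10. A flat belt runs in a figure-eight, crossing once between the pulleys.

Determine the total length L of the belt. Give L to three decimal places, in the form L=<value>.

crossed belt: β = asin((r1+r2)/C) = asin(27/98) = 15.9924°
wrap1 = wrap2 = π + 2β = 211.9848°
tangent length = C·cosβ = 94.2072
L = (r1+r2)·wrap + 2·C·cosβ = 27·3.6998 + 2·94.2072 = 288.3099

L=288.310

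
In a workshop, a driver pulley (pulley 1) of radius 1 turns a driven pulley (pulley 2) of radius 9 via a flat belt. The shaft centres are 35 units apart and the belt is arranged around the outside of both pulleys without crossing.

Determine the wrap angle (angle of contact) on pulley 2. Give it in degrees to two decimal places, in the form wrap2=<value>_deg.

wrap2=206.43_deg

open belt: β = asin((r2−r1)/C) = asin(8/35) = 13.2130°
wrap1 = π − 2β = 153.5740°
wrap2 = π + 2β = 206.4260°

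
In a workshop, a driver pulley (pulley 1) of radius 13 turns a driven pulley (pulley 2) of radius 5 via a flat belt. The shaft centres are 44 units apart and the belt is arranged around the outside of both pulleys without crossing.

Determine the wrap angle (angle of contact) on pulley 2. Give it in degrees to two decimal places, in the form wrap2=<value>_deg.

wrap2=159.05_deg

open belt: β = asin((r2−r1)/C) = asin(-8/44) = -10.4757°
wrap1 = π − 2β = 200.9514°
wrap2 = π + 2β = 159.0486°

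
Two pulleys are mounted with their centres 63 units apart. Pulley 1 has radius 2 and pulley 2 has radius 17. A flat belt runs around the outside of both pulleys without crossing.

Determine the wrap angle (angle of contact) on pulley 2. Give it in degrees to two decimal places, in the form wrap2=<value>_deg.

open belt: β = asin((r2−r1)/C) = asin(15/63) = 13.7741°
wrap1 = π − 2β = 152.4517°
wrap2 = π + 2β = 207.5483°

wrap2=207.55_deg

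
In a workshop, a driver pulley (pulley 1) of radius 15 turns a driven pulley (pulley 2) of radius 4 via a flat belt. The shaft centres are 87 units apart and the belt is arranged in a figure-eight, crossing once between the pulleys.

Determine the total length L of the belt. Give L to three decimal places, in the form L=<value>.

crossed belt: β = asin((r1+r2)/C) = asin(19/87) = 12.6145°
wrap1 = wrap2 = π + 2β = 205.2291°
tangent length = C·cosβ = 84.8999
L = (r1+r2)·wrap + 2·C·cosβ = 19·3.5819 + 2·84.8999 = 237.8564

L=237.856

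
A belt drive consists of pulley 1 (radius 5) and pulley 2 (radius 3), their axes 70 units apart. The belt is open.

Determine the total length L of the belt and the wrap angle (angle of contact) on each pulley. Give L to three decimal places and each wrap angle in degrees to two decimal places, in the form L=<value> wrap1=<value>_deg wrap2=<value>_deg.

L=165.190 wrap1=183.27_deg wrap2=176.73_deg

open belt: β = asin((r2−r1)/C) = asin(-2/70) = -1.6372°
wrap1 = π − 2β = 183.2745°
wrap2 = π + 2β = 176.7255°
tangent length = C·cosβ = 69.9714
L = r1·wrap1 + r2·wrap2 + 2·C·cosβ = 5·3.1987 + 3·3.0844 + 2·69.9714 = 165.1899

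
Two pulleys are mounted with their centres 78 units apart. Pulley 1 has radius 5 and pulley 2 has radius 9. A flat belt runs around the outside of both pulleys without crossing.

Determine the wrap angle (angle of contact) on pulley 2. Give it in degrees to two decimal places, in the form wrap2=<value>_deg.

open belt: β = asin((r2−r1)/C) = asin(4/78) = 2.9395°
wrap1 = π − 2β = 174.1209°
wrap2 = π + 2β = 185.8791°

wrap2=185.88_deg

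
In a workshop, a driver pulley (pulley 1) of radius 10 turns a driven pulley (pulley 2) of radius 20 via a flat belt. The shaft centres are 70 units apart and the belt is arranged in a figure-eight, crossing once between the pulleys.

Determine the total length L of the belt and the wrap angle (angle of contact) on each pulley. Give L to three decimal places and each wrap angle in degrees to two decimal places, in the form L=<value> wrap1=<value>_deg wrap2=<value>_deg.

L=247.314 wrap1=230.75_deg wrap2=230.75_deg

crossed belt: β = asin((r1+r2)/C) = asin(30/70) = 25.3769°
wrap1 = wrap2 = π + 2β = 230.7539°
tangent length = C·cosβ = 63.2456
L = (r1+r2)·wrap + 2·C·cosβ = 30·4.0274 + 2·63.2456 = 247.3135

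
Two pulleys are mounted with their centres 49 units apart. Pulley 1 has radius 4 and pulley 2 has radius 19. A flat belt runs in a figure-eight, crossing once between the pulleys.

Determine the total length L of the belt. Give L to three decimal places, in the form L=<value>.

L=181.265

crossed belt: β = asin((r1+r2)/C) = asin(23/49) = 27.9946°
wrap1 = wrap2 = π + 2β = 235.9891°
tangent length = C·cosβ = 43.2666
L = (r1+r2)·wrap + 2·C·cosβ = 23·4.1188 + 2·43.2666 = 181.2653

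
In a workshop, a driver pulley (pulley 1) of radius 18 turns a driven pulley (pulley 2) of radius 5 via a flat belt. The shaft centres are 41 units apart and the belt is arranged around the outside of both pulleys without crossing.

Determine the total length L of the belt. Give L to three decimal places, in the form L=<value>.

L=158.414

open belt: β = asin((r2−r1)/C) = asin(-13/41) = -18.4860°
wrap1 = π − 2β = 216.9720°
wrap2 = π + 2β = 143.0280°
tangent length = C·cosβ = 38.8844
L = r1·wrap1 + r2·wrap2 + 2·C·cosβ = 18·3.7869 + 5·2.4963 + 2·38.8844 = 158.4142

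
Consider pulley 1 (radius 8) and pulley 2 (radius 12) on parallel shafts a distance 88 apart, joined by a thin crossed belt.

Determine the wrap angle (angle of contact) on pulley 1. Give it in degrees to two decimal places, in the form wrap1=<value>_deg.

wrap1=206.27_deg

crossed belt: β = asin((r1+r2)/C) = asin(20/88) = 13.1366°
wrap1 = wrap2 = π + 2β = 206.2731°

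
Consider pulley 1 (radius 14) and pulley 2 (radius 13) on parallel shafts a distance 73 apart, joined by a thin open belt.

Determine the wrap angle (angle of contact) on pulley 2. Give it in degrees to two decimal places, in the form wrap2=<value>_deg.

open belt: β = asin((r2−r1)/C) = asin(-1/73) = -0.7849°
wrap1 = π − 2β = 181.5698°
wrap2 = π + 2β = 178.4302°

wrap2=178.43_deg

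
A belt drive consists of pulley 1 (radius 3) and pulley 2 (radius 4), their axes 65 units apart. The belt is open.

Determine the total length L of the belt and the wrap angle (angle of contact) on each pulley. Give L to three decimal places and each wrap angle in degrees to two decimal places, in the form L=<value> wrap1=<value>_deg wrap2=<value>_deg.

open belt: β = asin((r2−r1)/C) = asin(1/65) = 0.8815°
wrap1 = π − 2β = 178.2370°
wrap2 = π + 2β = 181.7630°
tangent length = C·cosβ = 64.9923
L = r1·wrap1 + r2·wrap2 + 2·C·cosβ = 3·3.1108 + 4·3.1724 + 2·64.9923 = 152.0065

L=152.007 wrap1=178.24_deg wrap2=181.76_deg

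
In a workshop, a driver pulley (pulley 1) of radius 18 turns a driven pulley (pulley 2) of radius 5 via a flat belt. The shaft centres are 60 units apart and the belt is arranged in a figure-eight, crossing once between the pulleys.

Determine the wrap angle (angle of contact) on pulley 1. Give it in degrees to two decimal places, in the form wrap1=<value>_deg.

crossed belt: β = asin((r1+r2)/C) = asin(23/60) = 22.5403°
wrap1 = wrap2 = π + 2β = 225.0806°

wrap1=225.08_deg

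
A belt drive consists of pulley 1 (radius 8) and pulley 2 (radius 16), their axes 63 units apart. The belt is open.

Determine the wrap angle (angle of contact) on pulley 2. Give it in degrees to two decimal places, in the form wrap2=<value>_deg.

open belt: β = asin((r2−r1)/C) = asin(8/63) = 7.2954°
wrap1 = π − 2β = 165.4093°
wrap2 = π + 2β = 194.5907°

wrap2=194.59_deg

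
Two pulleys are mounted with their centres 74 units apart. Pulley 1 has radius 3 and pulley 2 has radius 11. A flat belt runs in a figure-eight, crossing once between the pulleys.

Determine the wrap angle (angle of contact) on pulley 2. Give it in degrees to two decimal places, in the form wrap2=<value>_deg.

crossed belt: β = asin((r1+r2)/C) = asin(14/74) = 10.9055°
wrap1 = wrap2 = π + 2β = 201.8109°

wrap2=201.81_deg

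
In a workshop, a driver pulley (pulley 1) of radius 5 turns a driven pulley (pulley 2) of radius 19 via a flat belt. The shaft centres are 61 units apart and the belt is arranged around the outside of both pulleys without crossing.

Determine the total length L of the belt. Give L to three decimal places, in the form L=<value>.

L=200.626

open belt: β = asin((r2−r1)/C) = asin(14/61) = 13.2681°
wrap1 = π − 2β = 153.4638°
wrap2 = π + 2β = 206.5362°
tangent length = C·cosβ = 59.3717
L = r1·wrap1 + r2·wrap2 + 2·C·cosβ = 5·2.6784 + 19·3.6047 + 2·59.3717 = 200.6257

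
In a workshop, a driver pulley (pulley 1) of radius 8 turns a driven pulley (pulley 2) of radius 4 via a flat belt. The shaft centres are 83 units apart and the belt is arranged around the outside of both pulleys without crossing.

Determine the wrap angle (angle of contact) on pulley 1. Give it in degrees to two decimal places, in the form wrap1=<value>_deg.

open belt: β = asin((r2−r1)/C) = asin(-4/83) = -2.7623°
wrap1 = π − 2β = 185.5246°
wrap2 = π + 2β = 174.4754°

wrap1=185.52_deg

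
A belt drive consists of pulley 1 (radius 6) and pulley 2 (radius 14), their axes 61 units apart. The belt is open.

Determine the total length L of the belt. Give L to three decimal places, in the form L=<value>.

open belt: β = asin((r2−r1)/C) = asin(8/61) = 7.5359°
wrap1 = π − 2β = 164.9282°
wrap2 = π + 2β = 195.0718°
tangent length = C·cosβ = 60.4731
L = r1·wrap1 + r2·wrap2 + 2·C·cosβ = 6·2.8785 + 14·3.4046 + 2·60.4731 = 185.8825

L=185.883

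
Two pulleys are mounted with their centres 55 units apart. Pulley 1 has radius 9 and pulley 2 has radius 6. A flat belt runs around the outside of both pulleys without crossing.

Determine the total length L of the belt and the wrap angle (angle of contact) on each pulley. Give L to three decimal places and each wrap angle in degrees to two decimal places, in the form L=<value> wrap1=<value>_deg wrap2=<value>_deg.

open belt: β = asin((r2−r1)/C) = asin(-3/55) = -3.1268°
wrap1 = π − 2β = 186.2536°
wrap2 = π + 2β = 173.7464°
tangent length = C·cosβ = 54.9181
L = r1·wrap1 + r2·wrap2 + 2·C·cosβ = 9·3.2507 + 6·3.0324 + 2·54.9181 = 157.2876

L=157.288 wrap1=186.25_deg wrap2=173.75_deg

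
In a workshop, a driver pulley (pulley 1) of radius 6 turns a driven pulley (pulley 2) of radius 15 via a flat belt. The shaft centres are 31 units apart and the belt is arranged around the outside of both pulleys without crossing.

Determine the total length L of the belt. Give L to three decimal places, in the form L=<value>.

L=130.605

open belt: β = asin((r2−r1)/C) = asin(9/31) = 16.8773°
wrap1 = π − 2β = 146.2455°
wrap2 = π + 2β = 213.7545°
tangent length = C·cosβ = 29.6648
L = r1·wrap1 + r2·wrap2 + 2·C·cosβ = 6·2.5525 + 15·3.7307 + 2·29.6648 = 130.6052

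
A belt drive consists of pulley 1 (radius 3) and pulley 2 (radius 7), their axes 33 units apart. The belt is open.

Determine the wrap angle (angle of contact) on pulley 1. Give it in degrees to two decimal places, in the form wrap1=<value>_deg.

open belt: β = asin((r2−r1)/C) = asin(4/33) = 6.9621°
wrap1 = π − 2β = 166.0759°
wrap2 = π + 2β = 193.9241°

wrap1=166.08_deg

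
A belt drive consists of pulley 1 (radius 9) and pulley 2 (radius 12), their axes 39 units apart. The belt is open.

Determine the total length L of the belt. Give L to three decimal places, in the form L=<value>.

open belt: β = asin((r2−r1)/C) = asin(3/39) = 4.4117°
wrap1 = π − 2β = 171.1765°
wrap2 = π + 2β = 188.8235°
tangent length = C·cosβ = 38.8844
L = r1·wrap1 + r2·wrap2 + 2·C·cosβ = 9·2.9876 + 12·3.2956 + 2·38.8844 = 144.2043

L=144.204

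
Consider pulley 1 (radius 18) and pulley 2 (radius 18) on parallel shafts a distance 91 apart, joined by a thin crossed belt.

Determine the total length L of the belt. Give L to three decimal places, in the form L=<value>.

crossed belt: β = asin((r1+r2)/C) = asin(36/91) = 23.3037°
wrap1 = wrap2 = π + 2β = 226.6073°
tangent length = C·cosβ = 83.5763
L = (r1+r2)·wrap + 2·C·cosβ = 36·3.9550 + 2·83.5763 = 309.5342

L=309.534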